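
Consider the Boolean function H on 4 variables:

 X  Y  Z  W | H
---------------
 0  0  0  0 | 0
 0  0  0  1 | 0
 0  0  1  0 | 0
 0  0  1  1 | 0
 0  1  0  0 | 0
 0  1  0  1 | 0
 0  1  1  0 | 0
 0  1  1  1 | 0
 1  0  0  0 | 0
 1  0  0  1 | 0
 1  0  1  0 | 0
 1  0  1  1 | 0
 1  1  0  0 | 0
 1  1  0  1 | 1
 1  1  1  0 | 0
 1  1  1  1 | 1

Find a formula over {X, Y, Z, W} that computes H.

H(X, Y, Z, W) = (((X · Y) · Z') · W) + (((X · Y) · Z) · W)

Collect the rows where H=1 — (1,1,0,1), (1,1,1,1) — and write one minterm per row: X·Y·¬Z·W, X·Y·Z·W. Their union (logical OR) reproduces the table exactly.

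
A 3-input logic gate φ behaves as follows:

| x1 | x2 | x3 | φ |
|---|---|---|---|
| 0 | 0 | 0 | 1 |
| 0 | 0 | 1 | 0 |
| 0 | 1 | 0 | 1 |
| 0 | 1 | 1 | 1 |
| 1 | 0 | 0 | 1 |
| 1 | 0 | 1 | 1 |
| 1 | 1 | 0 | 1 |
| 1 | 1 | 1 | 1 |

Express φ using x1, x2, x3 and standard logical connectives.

φ(x1, x2, x3) = NOT ((NOT x1 AND NOT x2) AND x3)

Only row (0,0,1) gives 0. So φ is 1 everywhere except there — the complement of the minterm ¬x1·¬x2·x3.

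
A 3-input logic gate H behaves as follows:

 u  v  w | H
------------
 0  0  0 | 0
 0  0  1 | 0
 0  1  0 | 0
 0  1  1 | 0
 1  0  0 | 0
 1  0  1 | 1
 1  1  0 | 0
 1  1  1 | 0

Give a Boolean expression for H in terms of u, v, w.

Only row (1,0,1) gives 1. That row's minterm u·¬v·w is H directly.

H(u, v, w) = (u & ~v) & w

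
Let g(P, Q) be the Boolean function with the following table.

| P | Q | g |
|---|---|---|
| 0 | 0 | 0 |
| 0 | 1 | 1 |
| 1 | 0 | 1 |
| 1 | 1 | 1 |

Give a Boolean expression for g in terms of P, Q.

g(P, Q) = P + Q

The output is 1 whenever at least one input is 1 — the OR of all inputs.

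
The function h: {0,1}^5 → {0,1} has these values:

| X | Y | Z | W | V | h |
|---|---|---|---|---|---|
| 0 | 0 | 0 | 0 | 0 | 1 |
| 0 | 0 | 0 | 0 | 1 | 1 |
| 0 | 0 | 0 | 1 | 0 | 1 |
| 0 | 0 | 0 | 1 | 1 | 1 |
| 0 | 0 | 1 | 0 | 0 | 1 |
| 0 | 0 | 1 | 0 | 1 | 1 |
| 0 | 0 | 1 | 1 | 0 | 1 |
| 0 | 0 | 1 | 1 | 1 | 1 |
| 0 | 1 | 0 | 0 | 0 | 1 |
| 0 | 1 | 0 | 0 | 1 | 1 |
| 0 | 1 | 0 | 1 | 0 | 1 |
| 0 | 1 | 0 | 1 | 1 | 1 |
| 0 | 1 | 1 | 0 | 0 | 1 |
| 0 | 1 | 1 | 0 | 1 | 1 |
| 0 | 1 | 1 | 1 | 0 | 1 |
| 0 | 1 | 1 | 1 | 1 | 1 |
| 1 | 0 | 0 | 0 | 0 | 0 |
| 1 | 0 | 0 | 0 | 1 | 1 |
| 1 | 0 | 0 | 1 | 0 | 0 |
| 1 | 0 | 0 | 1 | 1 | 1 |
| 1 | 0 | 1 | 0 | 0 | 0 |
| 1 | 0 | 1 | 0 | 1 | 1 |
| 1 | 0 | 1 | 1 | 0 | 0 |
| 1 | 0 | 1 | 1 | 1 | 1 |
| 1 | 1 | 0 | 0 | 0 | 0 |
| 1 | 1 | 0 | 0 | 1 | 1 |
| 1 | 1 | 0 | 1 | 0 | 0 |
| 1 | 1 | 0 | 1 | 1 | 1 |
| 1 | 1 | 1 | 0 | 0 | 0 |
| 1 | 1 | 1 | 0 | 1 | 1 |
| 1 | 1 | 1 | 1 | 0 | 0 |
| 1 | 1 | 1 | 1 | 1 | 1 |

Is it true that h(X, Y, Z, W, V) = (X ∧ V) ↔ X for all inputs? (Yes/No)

Yes

Evaluate (X ∧ V) ↔ X on each row and compare to h:
  X=0, Y=0, Z=0, W=0, V=0: formula gives 1, h = 1 ✓
  X=0, Y=0, Z=0, W=0, V=1: formula gives 1, h = 1 ✓
  X=0, Y=0, Z=0, W=1, V=0: formula gives 1, h = 1 ✓
  X=0, Y=0, Z=0, W=1, V=1: formula gives 1, h = 1 ✓
  …and likewise for the remaining 28 rows.
No disagreement on any input; they are logically equivalent.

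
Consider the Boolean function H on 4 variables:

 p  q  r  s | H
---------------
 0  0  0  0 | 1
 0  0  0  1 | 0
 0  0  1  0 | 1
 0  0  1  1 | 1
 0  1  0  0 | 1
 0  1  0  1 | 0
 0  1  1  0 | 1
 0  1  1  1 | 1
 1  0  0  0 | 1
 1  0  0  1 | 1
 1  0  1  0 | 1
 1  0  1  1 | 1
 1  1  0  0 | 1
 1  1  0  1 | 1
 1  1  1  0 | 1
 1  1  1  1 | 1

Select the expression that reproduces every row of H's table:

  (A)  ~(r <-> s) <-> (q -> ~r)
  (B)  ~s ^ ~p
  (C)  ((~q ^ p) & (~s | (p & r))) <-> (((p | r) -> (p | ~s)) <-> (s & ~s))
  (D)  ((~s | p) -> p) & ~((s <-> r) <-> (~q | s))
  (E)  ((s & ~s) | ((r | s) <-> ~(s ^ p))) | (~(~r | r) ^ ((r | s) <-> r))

(A) disagrees with H on (0,0,0,0) (formula → 0, table → 1); rule it out.
(B) disagrees with H on (0,0,0,0) (formula → 0, table → 1); rule it out.
(C) disagrees with H on (0,0,0,0) (formula → 0, table → 1); rule it out.
(D) disagrees with H on (0,0,0,0) (formula → 0, table → 1); rule it out.
(E) is the remaining candidate, and it agrees with H on all 16 inputs.

E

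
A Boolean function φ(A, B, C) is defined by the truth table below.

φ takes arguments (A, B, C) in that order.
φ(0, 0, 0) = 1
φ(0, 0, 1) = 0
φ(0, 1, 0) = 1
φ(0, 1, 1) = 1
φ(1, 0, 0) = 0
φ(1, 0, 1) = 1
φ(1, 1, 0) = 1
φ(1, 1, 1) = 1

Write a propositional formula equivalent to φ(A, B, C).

φ is 0 on only 2 rows — (0,0,1), (1,0,0). Writing each as a minterm (¬A·¬B·C, A·¬B·¬C) and OR-ing them characterizes exactly where φ=0, so φ is the negation of that disjunction.

φ(A, B, C) = ~(((~A & ~B) & C) | ((A & ~B) & ~C))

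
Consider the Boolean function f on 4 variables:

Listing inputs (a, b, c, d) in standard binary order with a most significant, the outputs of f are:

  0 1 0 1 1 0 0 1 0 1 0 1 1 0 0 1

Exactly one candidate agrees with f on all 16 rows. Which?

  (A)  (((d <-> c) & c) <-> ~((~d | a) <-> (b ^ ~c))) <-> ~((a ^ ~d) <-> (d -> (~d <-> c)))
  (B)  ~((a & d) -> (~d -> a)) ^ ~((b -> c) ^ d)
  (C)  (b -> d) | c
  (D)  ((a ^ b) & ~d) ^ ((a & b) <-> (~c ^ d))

(A): at (0,0,0,1) it gives 0, but f = 1 — eliminated.
(C): at (0,0,0,0) it gives 1, but f = 0 — eliminated.
(D): at (0,0,1,0) it gives 1, but f = 0 — eliminated.
(B) is the remaining candidate, and it agrees with f on all 16 inputs.

B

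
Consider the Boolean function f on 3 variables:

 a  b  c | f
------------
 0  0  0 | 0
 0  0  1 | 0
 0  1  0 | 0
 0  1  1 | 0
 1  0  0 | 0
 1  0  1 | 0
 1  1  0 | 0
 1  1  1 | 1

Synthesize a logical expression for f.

The output is 1 only when every input is 1 — the AND of all inputs.

f(a, b, c) = (a ∧ b) ∧ c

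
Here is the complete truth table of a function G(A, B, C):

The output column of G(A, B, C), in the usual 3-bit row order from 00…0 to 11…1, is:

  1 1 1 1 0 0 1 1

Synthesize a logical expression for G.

G(A, B, C) = ¬(((A ∧ ¬B) ∧ ¬C) ∨ ((A ∧ ¬B) ∧ C))

There are just 2 zero rows: (1,0,0), (1,0,1). Their minterms are A·¬B·¬C, A·¬B·C; the OR of those covers precisely the 0-outputs, and negating it yields G.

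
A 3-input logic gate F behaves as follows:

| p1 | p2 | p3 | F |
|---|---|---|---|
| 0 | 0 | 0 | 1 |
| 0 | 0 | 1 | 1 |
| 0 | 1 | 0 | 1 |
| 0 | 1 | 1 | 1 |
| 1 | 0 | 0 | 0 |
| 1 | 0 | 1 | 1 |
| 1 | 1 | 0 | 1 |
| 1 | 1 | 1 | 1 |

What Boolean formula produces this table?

F(p1, p2, p3) = ~((p1 & ~p2) & ~p3)

Only row (1,0,0) gives 0. So F is 1 everywhere except there — the complement of the minterm p1·¬p2·¬p3.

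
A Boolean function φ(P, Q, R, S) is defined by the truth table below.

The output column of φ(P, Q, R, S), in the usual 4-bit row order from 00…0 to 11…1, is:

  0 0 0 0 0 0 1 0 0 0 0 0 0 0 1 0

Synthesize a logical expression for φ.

The 1-rows are (0,1,1,0), (1,1,1,0). Each contributes one minterm — ¬P·Q·R·¬S; P·Q·R·¬S — and their disjunction is a sum-of-products form of φ.

φ(P, Q, R, S) = (((~P & Q) & R) & ~S) | (((P & Q) & R) & ~S)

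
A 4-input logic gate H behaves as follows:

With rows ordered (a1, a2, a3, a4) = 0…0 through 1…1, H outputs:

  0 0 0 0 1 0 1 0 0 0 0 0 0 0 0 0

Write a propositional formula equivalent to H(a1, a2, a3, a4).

H(a1, a2, a3, a4) = (((not a1 and a2) and not a3) and not a4) or (((not a1 and a2) and a3) and not a4)

H=1 on 2 inputs: (0,1,0,0), (0,1,1,0). Reading each as a conjunction of literals (¬a1·a2·¬a3·¬a4, ¬a1·a2·a3·¬a4) and taking the OR gives the canonical DNF.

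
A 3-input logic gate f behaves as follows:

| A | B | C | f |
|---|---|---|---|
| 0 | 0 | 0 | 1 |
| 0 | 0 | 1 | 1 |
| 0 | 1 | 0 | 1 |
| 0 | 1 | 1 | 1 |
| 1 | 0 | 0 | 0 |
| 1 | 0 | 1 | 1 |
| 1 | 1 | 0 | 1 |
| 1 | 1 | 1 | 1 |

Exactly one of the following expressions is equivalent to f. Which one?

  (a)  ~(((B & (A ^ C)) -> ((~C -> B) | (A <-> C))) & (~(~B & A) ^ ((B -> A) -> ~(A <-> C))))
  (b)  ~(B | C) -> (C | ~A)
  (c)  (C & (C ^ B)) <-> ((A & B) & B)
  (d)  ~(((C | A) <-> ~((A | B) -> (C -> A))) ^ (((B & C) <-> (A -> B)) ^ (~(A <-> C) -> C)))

b

(a) disagrees with f on (0,0,0) (formula → 0, table → 1); rule it out.
(c) disagrees with f on (0,0,1) (formula → 0, table → 1); rule it out.
(d) disagrees with f on (0,0,1) (formula → 0, table → 1); rule it out.
That leaves (b). Evaluating it on every row reproduces the table of f exactly.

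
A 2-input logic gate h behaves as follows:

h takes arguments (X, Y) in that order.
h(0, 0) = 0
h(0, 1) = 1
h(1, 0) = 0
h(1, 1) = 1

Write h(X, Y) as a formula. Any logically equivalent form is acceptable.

h(X, Y) = (¬X ∧ Y) ∨ (X ∧ Y)

h=1 on 2 inputs: (0,1), (1,1). Reading each as a conjunction of literals (¬X·Y, X·Y) and taking the OR gives the canonical DNF.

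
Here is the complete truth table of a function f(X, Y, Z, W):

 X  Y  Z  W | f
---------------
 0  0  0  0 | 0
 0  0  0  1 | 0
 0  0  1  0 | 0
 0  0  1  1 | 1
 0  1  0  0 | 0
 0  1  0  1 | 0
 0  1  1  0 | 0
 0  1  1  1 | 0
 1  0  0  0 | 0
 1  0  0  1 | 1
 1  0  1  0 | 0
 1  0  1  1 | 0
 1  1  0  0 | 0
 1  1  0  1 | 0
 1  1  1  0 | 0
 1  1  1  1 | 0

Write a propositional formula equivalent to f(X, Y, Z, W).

f(X, Y, Z, W) = (((NOT X AND NOT Y) AND Z) AND W) OR (((X AND NOT Y) AND NOT Z) AND W)

The 1-rows are (0,0,1,1), (1,0,0,1). Each contributes one minterm — ¬X·¬Y·Z·W; X·¬Y·¬Z·W — and their disjunction is a sum-of-products form of f.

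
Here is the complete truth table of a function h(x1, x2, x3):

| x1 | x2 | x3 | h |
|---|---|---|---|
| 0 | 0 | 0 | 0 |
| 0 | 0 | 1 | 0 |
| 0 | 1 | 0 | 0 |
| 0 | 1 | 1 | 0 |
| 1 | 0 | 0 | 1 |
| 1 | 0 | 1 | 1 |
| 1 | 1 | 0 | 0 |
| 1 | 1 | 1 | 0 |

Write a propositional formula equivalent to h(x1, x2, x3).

Collect the rows where h=1 — (1,0,0), (1,0,1) — and write one minterm per row: x1·¬x2·¬x3, x1·¬x2·x3. Their union (logical OR) reproduces the table exactly.

h(x1, x2, x3) = ((x1 and not x2) and not x3) or ((x1 and not x2) and x3)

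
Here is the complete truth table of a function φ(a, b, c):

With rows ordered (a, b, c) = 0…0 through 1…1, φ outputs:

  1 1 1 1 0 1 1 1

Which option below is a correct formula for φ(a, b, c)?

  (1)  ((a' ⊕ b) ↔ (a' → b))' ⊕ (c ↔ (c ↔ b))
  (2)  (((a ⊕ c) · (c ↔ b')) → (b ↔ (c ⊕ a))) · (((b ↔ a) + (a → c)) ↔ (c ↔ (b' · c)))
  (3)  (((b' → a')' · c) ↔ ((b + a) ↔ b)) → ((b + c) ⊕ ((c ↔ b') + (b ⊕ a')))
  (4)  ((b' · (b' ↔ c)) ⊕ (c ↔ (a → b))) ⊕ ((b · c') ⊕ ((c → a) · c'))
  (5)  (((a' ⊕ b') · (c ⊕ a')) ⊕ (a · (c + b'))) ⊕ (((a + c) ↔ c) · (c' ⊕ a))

(1) fails at (0,1,0): the formula yields 0, φ is 1.
(2) fails at (0,0,1): the formula yields 0, φ is 1.
(4) fails at (0,0,1): the formula yields 0, φ is 1.
(5) fails at (0,0,1): the formula yields 0, φ is 1.
Only (3) survives; checking it on all 8 rows confirms it matches φ.

3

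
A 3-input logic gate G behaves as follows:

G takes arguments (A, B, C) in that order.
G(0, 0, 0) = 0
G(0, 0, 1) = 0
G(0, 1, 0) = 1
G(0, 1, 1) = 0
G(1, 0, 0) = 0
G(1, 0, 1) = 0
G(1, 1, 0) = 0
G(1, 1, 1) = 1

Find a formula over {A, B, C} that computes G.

G(A, B, C) = ((A' · B) · C') + ((A · B) · C)

Collect the rows where G=1 — (0,1,0), (1,1,1) — and write one minterm per row: ¬A·B·¬C, A·B·C. Their union (logical OR) reproduces the table exactly.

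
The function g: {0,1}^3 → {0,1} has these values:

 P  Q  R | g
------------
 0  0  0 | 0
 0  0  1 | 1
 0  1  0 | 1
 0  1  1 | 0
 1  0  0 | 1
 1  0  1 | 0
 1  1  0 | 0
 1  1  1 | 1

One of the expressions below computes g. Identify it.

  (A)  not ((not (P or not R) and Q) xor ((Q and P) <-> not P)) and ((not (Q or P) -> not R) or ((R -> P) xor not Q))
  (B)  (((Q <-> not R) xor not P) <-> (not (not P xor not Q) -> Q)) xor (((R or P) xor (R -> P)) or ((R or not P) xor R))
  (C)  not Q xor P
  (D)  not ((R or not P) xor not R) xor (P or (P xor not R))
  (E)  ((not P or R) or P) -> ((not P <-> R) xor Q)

(A) fails at (0,0,0): the formula yields 1, g is 0.
(B) fails at (0,0,0): the formula yields 1, g is 0.
(C) fails at (0,0,0): the formula yields 1, g is 0.
(D) fails at (0,0,1): the formula yields 0, g is 1.
That leaves (E). Evaluating it on every row reproduces the table of g exactly.

E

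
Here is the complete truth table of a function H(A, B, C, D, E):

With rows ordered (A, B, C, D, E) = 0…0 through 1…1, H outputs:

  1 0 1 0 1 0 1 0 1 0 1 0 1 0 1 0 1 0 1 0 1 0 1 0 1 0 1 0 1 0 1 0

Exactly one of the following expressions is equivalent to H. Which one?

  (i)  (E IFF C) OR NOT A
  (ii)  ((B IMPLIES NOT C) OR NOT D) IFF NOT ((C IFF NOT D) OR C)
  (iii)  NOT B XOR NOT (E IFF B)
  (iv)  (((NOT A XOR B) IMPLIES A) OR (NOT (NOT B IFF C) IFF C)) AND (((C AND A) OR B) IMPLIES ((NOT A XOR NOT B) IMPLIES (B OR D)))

(i): at (0,0,0,0,1) it gives 1, but H = 0 — eliminated.
(ii): at (0,0,0,0,1) it gives 1, but H = 0 — eliminated.
(iv): at (0,0,0,0,0) it gives 0, but H = 1 — eliminated.
(iii) is the remaining candidate, and it agrees with H on all 32 inputs.

iii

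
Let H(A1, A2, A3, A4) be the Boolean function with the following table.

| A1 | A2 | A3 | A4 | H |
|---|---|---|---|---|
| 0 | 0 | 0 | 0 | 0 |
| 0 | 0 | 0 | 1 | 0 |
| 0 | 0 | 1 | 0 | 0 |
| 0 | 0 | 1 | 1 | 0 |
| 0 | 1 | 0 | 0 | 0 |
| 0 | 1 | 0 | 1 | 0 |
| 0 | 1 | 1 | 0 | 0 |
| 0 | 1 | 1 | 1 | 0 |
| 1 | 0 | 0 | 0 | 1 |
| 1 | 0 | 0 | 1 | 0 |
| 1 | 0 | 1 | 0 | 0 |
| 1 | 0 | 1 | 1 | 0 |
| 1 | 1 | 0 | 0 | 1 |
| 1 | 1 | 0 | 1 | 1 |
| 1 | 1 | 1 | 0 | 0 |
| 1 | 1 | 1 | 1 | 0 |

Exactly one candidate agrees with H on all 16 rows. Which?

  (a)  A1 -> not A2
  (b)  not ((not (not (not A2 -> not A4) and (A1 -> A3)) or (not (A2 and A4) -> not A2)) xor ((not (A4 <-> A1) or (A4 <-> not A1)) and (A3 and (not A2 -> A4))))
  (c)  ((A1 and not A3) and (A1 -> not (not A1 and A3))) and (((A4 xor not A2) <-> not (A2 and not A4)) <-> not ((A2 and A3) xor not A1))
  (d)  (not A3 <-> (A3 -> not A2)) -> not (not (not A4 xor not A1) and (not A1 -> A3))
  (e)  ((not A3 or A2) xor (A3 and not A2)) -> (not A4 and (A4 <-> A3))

(a) disagrees with H on (0,0,0,0) (formula → 1, table → 0); rule it out.
(b) disagrees with H on (0,0,1,1) (formula → 1, table → 0); rule it out.
(d) disagrees with H on (0,0,0,0) (formula → 1, table → 0); rule it out.
(e) disagrees with H on (0,0,0,0) (formula → 1, table → 0); rule it out.
That leaves (c). Evaluating it on every row reproduces the table of H exactly.

c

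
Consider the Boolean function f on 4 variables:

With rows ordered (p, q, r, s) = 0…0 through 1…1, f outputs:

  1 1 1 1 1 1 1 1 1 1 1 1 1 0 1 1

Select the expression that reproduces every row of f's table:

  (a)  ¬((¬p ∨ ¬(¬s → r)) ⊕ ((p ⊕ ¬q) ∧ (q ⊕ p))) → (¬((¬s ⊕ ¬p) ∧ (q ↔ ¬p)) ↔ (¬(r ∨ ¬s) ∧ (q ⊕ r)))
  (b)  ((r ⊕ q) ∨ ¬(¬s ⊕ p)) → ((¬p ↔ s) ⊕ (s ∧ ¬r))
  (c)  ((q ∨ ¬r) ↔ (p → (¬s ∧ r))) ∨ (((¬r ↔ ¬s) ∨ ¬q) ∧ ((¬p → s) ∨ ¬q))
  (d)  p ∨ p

(a) disagrees with f on (1,0,0,1) (formula → 0, table → 1); rule it out.
(b) disagrees with f on (0,0,0,1) (formula → 0, table → 1); rule it out.
(d) disagrees with f on (0,0,0,0) (formula → 0, table → 1); rule it out.
(c) is the remaining candidate, and it agrees with f on all 16 inputs.

c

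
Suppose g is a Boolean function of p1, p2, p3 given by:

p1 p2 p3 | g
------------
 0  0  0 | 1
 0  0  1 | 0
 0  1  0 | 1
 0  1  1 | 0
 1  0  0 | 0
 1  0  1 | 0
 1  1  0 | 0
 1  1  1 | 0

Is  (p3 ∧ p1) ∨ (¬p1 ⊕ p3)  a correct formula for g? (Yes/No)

No

Test each input against both g and the formula:
  p1=0, p2=0, p3=0: formula gives 1, g = 1 ✓
  p1=0, p2=0, p3=1: formula gives 0, g = 0 ✓
  p1=0, p2=1, p3=0: formula gives 1, g = 1 ✓
  p1=0, p2=1, p3=1: formula gives 0, g = 0 ✓
  p1=1, p2=0, p3=0: formula gives 0, g = 0 ✓
  p1=1, p2=0, p3=1: formula gives 1, but g = 0 ✗
Row (1,0,1) is a counterexample, so the formula is not equivalent to g.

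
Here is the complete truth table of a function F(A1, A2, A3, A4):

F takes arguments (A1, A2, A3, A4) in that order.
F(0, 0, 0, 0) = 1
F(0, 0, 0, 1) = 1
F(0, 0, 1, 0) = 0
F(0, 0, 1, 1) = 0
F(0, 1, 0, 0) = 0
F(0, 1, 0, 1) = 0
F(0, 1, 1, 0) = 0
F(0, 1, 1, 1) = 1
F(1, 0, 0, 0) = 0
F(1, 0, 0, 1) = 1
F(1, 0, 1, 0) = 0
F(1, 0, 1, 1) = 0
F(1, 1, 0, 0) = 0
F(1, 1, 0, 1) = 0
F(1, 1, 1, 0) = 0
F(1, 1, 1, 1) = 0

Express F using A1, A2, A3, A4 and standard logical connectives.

F=1 on 4 inputs: (0,0,0,0), (0,0,0,1), (0,1,1,1), (1,0,0,1). Reading each as a conjunction of literals (¬A1·¬A2·¬A3·¬A4, ¬A1·¬A2·¬A3·A4, ¬A1·A2·A3·A4, A1·¬A2·¬A3·A4) and taking the OR gives the canonical DNF.

F(A1, A2, A3, A4) = (((((not A1 and not A2) and not A3) and not A4) or (((not A1 and not A2) and not A3) and A4)) or (((not A1 and A2) and A3) and A4)) or (((A1 and not A2) and not A3) and A4)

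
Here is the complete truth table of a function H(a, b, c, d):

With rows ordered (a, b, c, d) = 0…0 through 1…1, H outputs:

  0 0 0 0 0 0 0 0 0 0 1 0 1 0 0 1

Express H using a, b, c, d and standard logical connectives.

H(a, b, c, d) = ((((a ∧ ¬b) ∧ c) ∧ ¬d) ∨ (((a ∧ b) ∧ ¬c) ∧ ¬d)) ∨ (((a ∧ b) ∧ c) ∧ d)

The 1-rows are (1,0,1,0), (1,1,0,0), (1,1,1,1). Each contributes one minterm — a·¬b·c·¬d; a·b·¬c·¬d; a·b·c·d — and their disjunction is a sum-of-products form of H.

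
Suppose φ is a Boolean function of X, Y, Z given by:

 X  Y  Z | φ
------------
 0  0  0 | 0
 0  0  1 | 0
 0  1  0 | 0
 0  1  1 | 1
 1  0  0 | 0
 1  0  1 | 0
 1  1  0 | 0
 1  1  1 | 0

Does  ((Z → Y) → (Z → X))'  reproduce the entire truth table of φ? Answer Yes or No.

Yes

Evaluate ((Z → Y) → (Z → X))' on each row and compare to φ:
  X=0, Y=0, Z=0: formula gives 0, φ = 0 ✓
  X=0, Y=0, Z=1: formula gives 0, φ = 0 ✓
  X=0, Y=1, Z=0: formula gives 0, φ = 0 ✓
  X=0, Y=1, Z=1: formula gives 1, φ = 1 ✓
  X=1, Y=0, Z=0: formula gives 0, φ = 0 ✓
  …and likewise for the remaining 3 rows.
No disagreement on any input; they are logically equivalent.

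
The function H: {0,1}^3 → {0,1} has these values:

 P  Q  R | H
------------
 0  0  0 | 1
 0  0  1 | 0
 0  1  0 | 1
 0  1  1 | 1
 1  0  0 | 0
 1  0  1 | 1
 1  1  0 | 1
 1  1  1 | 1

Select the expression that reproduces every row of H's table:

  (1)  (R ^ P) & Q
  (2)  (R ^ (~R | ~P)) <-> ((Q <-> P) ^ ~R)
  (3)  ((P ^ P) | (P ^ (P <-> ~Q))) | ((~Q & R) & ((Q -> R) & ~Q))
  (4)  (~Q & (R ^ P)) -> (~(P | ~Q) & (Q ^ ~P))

4

(1) fails at (0,0,0): the formula yields 0, H is 1.
(2) fails at (0,0,0): the formula yields 0, H is 1.
(3) fails at (0,0,0): the formula yields 0, H is 1.
Only (4) survives; checking it on all 8 rows confirms it matches H.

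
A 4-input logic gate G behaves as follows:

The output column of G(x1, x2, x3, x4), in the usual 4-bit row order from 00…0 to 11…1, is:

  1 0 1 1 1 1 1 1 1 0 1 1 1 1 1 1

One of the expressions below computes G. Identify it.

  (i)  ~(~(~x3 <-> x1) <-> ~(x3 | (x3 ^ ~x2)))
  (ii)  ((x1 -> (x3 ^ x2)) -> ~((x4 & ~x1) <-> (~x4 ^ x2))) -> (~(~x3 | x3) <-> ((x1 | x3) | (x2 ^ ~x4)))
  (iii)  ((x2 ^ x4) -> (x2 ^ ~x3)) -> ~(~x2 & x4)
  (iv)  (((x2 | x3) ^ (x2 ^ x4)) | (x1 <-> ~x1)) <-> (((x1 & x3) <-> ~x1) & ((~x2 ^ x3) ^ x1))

iii

(i): at (0,0,0,1) it gives 1, but G = 0 — eliminated.
(ii): at (0,0,0,0) it gives 0, but G = 1 — eliminated.
(iv): at (0,0,1,0) it gives 0, but G = 1 — eliminated.
That leaves (iii). Evaluating it on every row reproduces the table of G exactly.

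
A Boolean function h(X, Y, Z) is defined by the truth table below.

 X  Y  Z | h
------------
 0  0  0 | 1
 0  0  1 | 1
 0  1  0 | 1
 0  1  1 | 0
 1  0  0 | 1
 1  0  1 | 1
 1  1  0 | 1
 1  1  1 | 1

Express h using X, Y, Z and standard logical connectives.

h(X, Y, Z) = NOT ((NOT X AND Y) AND Z)

Only row (0,1,1) gives 0. So h is 1 everywhere except there — the complement of the minterm ¬X·Y·Z.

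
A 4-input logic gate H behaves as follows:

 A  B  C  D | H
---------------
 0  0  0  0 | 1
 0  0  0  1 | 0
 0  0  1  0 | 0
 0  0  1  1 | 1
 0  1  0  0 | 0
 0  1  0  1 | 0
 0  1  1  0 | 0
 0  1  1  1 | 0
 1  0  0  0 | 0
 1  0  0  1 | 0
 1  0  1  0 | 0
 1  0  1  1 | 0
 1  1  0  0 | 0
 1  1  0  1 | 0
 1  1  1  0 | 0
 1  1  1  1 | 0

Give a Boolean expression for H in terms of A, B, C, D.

Collect the rows where H=1 — (0,0,0,0), (0,0,1,1) — and write one minterm per row: ¬A·¬B·¬C·¬D, ¬A·¬B·C·D. Their union (logical OR) reproduces the table exactly.

H(A, B, C, D) = (((not A and not B) and not C) and not D) or (((not A and not B) and C) and D)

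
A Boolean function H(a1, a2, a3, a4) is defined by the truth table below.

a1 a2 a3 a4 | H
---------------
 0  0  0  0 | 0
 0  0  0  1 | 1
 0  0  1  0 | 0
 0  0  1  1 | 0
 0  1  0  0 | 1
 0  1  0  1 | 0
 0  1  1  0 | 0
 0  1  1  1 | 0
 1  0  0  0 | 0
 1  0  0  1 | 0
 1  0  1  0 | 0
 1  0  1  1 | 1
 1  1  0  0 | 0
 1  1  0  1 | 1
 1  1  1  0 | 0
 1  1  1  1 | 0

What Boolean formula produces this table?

H(a1, a2, a3, a4) = (((((~a1 & ~a2) & ~a3) & a4) | (((~a1 & a2) & ~a3) & ~a4)) | (((a1 & ~a2) & a3) & a4)) | (((a1 & a2) & ~a3) & a4)

Collect the rows where H=1 — (0,0,0,1), (0,1,0,0), (1,0,1,1), (1,1,0,1) — and write one minterm per row: ¬a1·¬a2·¬a3·a4, ¬a1·a2·¬a3·¬a4, a1·¬a2·a3·a4, a1·a2·¬a3·a4. Their union (logical OR) reproduces the table exactly.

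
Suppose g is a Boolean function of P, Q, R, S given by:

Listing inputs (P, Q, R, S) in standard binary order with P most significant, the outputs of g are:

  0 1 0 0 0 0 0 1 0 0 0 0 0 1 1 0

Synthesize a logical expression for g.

g=1 on 4 inputs: (0,0,0,1), (0,1,1,1), (1,1,0,1), (1,1,1,0). Reading each as a conjunction of literals (¬P·¬Q·¬R·S, ¬P·Q·R·S, P·Q·¬R·S, P·Q·R·¬S) and taking the OR gives the canonical DNF.

g(P, Q, R, S) = (((((not P and not Q) and not R) and S) or (((not P and Q) and R) and S)) or (((P and Q) and not R) and S)) or (((P and Q) and R) and not S)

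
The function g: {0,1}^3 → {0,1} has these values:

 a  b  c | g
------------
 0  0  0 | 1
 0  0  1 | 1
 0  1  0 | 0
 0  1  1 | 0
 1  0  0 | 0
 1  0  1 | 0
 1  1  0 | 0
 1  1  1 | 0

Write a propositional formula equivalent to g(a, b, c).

g(a, b, c) = ((a' · b') · c') + ((a' · b') · c)

g=1 on 2 inputs: (0,0,0), (0,0,1). Reading each as a conjunction of literals (¬a·¬b·¬c, ¬a·¬b·c) and taking the OR gives the canonical DNF.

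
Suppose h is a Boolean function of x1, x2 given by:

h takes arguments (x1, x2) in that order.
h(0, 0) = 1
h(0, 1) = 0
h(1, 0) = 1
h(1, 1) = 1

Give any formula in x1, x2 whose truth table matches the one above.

h(x1, x2) = x2 IMPLIES x1

This is x2 → x1 (false only at 0,1).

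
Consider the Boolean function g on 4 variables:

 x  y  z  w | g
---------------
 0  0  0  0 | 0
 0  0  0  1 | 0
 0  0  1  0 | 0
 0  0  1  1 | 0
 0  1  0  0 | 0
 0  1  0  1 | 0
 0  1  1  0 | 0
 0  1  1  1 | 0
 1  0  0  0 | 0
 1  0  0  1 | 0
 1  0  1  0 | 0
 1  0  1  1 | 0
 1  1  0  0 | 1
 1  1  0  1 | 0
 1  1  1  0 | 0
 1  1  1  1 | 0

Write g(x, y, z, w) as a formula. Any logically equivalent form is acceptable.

g(x, y, z, w) = ((x ∧ y) ∧ ¬z) ∧ ¬w

Only row (1,1,0,0) gives 1. That row's minterm x·y·¬z·¬w is g directly.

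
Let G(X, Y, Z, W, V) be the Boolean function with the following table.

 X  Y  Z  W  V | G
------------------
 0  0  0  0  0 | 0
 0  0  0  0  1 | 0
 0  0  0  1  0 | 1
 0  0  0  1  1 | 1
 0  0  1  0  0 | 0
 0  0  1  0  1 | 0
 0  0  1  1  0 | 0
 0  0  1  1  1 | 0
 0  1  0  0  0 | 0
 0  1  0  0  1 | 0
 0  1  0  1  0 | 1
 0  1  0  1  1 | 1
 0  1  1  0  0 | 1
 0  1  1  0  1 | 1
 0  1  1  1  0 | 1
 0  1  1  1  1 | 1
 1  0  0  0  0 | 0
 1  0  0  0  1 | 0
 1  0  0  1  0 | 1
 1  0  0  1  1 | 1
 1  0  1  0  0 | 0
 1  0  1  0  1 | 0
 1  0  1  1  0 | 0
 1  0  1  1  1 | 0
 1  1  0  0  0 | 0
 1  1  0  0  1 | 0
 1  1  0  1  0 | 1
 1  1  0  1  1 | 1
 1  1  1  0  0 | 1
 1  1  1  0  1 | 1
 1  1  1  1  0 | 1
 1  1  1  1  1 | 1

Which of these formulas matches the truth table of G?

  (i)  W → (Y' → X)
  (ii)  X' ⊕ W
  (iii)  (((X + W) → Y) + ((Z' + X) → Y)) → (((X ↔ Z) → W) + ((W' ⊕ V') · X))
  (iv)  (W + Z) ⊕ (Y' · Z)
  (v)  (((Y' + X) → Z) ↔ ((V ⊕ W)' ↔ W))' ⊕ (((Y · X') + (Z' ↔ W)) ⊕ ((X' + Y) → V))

iv

(i): at (0,0,0,0,0) it gives 1, but G = 0 — eliminated.
(ii): at (0,0,0,0,0) it gives 1, but G = 0 — eliminated.
(iii): at (0,0,1,0,0) it gives 1, but G = 0 — eliminated.
(v): at (0,0,1,1,0) it gives 1, but G = 0 — eliminated.
That leaves (iv). Evaluating it on every row reproduces the table of G exactly.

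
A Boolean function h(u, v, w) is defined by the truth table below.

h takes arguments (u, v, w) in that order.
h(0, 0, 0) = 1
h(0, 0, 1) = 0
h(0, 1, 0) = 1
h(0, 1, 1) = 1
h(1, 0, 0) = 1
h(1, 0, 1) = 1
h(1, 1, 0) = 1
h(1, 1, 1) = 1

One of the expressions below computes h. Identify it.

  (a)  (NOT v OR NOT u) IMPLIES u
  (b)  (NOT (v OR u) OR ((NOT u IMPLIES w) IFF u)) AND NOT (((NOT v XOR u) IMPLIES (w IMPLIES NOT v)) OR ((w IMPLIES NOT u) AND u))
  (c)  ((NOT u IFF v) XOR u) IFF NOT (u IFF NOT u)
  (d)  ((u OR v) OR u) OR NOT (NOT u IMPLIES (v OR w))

d

(a) disagrees with h on (0,0,0) (formula → 0, table → 1); rule it out.
(b) disagrees with h on (0,0,0) (formula → 0, table → 1); rule it out.
(c) disagrees with h on (0,0,0) (formula → 0, table → 1); rule it out.
Only (d) survives; checking it on all 8 rows confirms it matches h.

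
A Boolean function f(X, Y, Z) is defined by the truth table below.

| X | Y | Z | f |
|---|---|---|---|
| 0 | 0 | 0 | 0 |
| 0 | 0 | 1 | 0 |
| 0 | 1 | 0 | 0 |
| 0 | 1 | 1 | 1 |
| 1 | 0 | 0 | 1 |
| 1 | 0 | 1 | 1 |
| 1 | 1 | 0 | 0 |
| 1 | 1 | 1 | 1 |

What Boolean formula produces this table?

Collect the rows where f=1 — (0,1,1), (1,0,0), (1,0,1), (1,1,1) — and write one minterm per row: ¬X·Y·Z, X·¬Y·¬Z, X·¬Y·Z, X·Y·Z. Their union (logical OR) reproduces the table exactly.

f(X, Y, Z) = ((((¬X ∧ Y) ∧ Z) ∨ ((X ∧ ¬Y) ∧ ¬Z)) ∨ ((X ∧ ¬Y) ∧ Z)) ∨ ((X ∧ Y) ∧ Z)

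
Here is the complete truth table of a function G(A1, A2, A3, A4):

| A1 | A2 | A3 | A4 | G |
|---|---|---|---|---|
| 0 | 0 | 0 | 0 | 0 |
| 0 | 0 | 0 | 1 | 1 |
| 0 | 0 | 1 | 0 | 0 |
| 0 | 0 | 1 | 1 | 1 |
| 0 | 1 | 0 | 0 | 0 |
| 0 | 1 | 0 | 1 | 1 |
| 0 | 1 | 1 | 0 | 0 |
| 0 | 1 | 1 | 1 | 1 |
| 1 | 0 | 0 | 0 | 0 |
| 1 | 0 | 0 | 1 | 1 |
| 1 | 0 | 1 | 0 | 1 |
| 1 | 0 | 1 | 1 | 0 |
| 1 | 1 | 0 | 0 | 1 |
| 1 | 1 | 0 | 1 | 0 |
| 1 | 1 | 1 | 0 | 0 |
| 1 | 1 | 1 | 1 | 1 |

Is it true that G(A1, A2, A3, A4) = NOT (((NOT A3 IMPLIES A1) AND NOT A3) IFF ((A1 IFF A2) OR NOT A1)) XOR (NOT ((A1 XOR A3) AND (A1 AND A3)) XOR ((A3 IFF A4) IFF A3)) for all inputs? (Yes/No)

Yes

Test each input against both G and the formula:
  A1=0, A2=0, A3=0, A4=0: formula gives 0, G = 0 ✓
  A1=0, A2=0, A3=0, A4=1: formula gives 1, G = 1 ✓
  A1=0, A2=0, A3=1, A4=0: formula gives 0, G = 0 ✓
  A1=0, A2=0, A3=1, A4=1: formula gives 1, G = 1 ✓
  … (the remaining 12 rows also agree.)
All 16 rows match — the expression computes G exactly.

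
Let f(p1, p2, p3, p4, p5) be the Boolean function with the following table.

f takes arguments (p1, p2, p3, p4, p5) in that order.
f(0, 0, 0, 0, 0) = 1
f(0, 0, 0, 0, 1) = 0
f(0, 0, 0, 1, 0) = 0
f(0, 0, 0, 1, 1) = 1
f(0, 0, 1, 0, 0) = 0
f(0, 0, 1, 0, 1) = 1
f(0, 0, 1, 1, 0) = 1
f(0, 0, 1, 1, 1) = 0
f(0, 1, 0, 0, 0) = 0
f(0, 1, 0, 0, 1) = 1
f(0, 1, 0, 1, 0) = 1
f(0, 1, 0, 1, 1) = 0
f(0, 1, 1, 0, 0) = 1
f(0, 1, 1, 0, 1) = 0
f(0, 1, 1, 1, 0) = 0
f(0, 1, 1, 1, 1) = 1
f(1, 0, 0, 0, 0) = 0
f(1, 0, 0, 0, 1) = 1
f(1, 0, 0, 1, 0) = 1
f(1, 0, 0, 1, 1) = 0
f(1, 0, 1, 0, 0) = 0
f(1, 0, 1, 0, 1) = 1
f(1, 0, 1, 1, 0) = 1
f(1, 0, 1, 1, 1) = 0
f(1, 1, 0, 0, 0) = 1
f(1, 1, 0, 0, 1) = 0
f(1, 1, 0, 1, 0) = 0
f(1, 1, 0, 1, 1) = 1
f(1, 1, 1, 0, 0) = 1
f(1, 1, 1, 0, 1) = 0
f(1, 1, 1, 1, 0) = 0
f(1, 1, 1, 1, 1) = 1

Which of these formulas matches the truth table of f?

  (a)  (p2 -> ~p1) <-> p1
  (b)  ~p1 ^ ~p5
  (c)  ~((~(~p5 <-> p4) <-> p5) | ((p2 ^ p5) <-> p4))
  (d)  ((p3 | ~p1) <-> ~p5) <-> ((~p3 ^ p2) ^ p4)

(a): at (0,0,0,0,0) it gives 0, but f = 1 — eliminated.
(b): at (0,0,0,0,0) it gives 0, but f = 1 — eliminated.
(c): at (0,0,0,0,0) it gives 0, but f = 1 — eliminated.
That leaves (d). Evaluating it on every row reproduces the table of f exactly.

d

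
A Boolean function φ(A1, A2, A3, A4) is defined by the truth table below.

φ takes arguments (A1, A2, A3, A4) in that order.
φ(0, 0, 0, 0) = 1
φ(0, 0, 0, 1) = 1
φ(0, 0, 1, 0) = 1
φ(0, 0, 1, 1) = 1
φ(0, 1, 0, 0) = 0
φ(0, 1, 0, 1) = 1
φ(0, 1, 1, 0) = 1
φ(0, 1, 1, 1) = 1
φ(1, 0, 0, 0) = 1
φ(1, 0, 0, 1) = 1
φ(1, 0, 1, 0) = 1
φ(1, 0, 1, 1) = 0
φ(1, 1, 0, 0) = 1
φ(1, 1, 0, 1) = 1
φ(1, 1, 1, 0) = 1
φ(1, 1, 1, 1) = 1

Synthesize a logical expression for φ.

φ(A1, A2, A3, A4) = not ((((not A1 and A2) and not A3) and not A4) or (((A1 and not A2) and A3) and A4))

There are just 2 zero rows: (0,1,0,0), (1,0,1,1). Their minterms are ¬A1·A2·¬A3·¬A4, A1·¬A2·A3·A4; the OR of those covers precisely the 0-outputs, and negating it yields φ.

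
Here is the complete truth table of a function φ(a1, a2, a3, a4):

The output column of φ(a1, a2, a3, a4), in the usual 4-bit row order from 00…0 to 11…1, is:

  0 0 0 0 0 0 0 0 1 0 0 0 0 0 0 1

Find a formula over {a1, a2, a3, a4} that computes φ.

φ(a1, a2, a3, a4) = (((a1 AND NOT a2) AND NOT a3) AND NOT a4) OR (((a1 AND a2) AND a3) AND a4)

φ=1 on 2 inputs: (1,0,0,0), (1,1,1,1). Reading each as a conjunction of literals (a1·¬a2·¬a3·¬a4, a1·a2·a3·a4) and taking the OR gives the canonical DNF.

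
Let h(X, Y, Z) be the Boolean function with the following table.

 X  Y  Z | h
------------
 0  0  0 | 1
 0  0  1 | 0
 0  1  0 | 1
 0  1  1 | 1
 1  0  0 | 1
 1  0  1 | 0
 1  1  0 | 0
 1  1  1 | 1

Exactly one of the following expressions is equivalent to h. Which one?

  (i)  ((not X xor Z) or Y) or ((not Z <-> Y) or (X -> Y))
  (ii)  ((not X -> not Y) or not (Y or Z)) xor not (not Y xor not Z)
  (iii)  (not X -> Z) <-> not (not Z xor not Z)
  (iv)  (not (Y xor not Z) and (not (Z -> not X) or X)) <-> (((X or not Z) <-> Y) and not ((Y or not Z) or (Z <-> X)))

(i) disagrees with h on (0,0,1) (formula → 1, table → 0); rule it out.
(ii) disagrees with h on (0,0,0) (formula → 0, table → 1); rule it out.
(iii) disagrees with h on (0,0,0) (formula → 0, table → 1); rule it out.
That leaves (iv). Evaluating it on every row reproduces the table of h exactly.

iv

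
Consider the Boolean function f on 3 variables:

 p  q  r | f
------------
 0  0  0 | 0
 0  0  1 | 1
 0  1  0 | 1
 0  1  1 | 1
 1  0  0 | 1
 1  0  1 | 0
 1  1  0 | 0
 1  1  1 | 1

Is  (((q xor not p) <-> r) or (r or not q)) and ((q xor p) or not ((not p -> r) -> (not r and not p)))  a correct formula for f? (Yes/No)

No

Test each input against both f and the formula:
  p=0, q=0, r=0: formula gives 0, f = 0 ✓
  p=0, q=0, r=1: formula gives 1, f = 1 ✓
  p=0, q=1, r=0: formula gives 1, f = 1 ✓
  p=0, q=1, r=1: formula gives 1, f = 1 ✓
  p=1, q=0, r=0: formula gives 1, f = 1 ✓
  p=1, q=0, r=1: formula gives 1, but f = 0 ✗
A single disagreement suffices: at (1,0,1) they differ, so the formula does not compute f.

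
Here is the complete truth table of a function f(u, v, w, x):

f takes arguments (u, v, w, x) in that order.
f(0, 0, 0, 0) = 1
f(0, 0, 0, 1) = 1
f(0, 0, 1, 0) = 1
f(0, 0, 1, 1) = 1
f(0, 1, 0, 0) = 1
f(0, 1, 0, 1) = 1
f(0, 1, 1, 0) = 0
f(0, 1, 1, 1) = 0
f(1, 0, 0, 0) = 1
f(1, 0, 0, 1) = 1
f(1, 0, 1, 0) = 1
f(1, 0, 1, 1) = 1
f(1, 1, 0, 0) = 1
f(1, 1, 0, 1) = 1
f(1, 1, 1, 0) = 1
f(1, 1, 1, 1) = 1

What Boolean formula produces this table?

f(u, v, w, x) = not ((((not u and v) and w) and not x) or (((not u and v) and w) and x))

The 0-rows are (0,1,1,0), (0,1,1,1). Take each as a conjunction (¬u·v·w·¬x, ¬u·v·w·x), form their disjunction, and complement — that gives a formula that is 1 everywhere f is.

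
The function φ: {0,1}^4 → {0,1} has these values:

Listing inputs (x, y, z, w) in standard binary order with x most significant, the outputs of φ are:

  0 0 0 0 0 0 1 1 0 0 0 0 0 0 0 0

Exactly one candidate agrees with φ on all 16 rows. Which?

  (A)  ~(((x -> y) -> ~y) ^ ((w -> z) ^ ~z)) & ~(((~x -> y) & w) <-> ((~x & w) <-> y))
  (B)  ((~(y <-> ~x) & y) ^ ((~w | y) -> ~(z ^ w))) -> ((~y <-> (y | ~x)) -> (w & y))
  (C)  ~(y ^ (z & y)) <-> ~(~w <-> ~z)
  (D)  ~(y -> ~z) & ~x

(A) fails at (0,0,1,0): the formula yields 1, φ is 0.
(B) fails at (0,0,1,0): the formula yields 1, φ is 0.
(C) fails at (0,0,0,1): the formula yields 1, φ is 0.
(D) is the remaining candidate, and it agrees with φ on all 16 inputs.

D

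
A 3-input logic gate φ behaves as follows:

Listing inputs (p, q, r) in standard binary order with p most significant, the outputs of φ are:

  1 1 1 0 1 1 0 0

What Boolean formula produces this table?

φ(p, q, r) = ~((((~p & q) & r) | ((p & q) & ~r)) | ((p & q) & r))

There are just 3 zero rows: (0,1,1), (1,1,0), (1,1,1). Their minterms are ¬p·q·r, p·q·¬r, p·q·r; the OR of those covers precisely the 0-outputs, and negating it yields φ.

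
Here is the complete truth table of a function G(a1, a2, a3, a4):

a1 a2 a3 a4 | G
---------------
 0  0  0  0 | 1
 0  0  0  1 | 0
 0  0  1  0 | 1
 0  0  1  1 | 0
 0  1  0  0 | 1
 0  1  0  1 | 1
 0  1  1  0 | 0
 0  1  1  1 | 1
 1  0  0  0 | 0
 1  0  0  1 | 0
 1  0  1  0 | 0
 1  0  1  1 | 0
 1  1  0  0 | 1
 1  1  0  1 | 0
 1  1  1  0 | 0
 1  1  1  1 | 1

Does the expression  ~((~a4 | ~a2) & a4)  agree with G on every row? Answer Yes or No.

No

Check the formula against G row by row:
  a1=0, a2=0, a3=0, a4=0: formula gives 1, G = 1 ✓
  a1=0, a2=0, a3=0, a4=1: formula gives 0, G = 0 ✓
  a1=0, a2=0, a3=1, a4=0: formula gives 1, G = 1 ✓
  a1=0, a2=0, a3=1, a4=1: formula gives 0, G = 0 ✓
  …
  a1=0, a2=1, a3=1, a4=0: formula gives 1, but G = 0 ✗
Since they disagree at (0,1,1,0), the expression is not a correct formula for G.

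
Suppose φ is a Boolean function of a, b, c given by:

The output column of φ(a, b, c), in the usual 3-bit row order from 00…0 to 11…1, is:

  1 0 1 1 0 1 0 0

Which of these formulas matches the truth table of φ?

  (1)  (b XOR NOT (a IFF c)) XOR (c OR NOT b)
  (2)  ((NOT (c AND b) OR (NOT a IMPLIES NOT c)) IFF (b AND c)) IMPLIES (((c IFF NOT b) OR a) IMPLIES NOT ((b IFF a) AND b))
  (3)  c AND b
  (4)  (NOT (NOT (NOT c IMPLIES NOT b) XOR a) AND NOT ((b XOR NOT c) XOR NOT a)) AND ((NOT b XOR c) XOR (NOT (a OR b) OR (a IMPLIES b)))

1

(2) fails at (0,0,1): the formula yields 1, φ is 0.
(3) fails at (0,0,0): the formula yields 0, φ is 1.
(4) fails at (0,0,0): the formula yields 0, φ is 1.
Only (1) survives; checking it on all 8 rows confirms it matches φ.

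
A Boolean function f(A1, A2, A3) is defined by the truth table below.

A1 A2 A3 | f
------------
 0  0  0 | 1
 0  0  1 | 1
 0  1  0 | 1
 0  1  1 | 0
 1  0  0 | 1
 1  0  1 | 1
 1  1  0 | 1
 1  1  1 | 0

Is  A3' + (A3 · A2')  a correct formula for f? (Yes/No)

Yes

Check the formula against f row by row:
  A1=0, A2=0, A3=0: formula gives 1, f = 1 ✓
  A1=0, A2=0, A3=1: formula gives 1, f = 1 ✓
  A1=0, A2=1, A3=0: formula gives 1, f = 1 ✓
  A1=0, A2=1, A3=1: formula gives 0, f = 0 ✓
  A1=1, A2=0, A3=0: formula gives 1, f = 1 ✓
  … (the remaining 3 rows also agree.)
Every row agrees, so the formula is equivalent.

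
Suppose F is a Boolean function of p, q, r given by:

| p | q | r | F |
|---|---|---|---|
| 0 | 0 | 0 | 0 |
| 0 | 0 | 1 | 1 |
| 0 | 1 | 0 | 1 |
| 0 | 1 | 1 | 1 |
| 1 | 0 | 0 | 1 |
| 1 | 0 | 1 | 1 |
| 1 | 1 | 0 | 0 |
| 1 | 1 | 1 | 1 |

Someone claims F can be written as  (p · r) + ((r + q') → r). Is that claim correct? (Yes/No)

Test each input against both F and the formula:
  p=0, q=0, r=0: formula gives 0, F = 0 ✓
  p=0, q=0, r=1: formula gives 1, F = 1 ✓
  p=0, q=1, r=0: formula gives 1, F = 1 ✓
  p=0, q=1, r=1: formula gives 1, F = 1 ✓
  p=1, q=0, r=0: formula gives 0, but F = 1 ✗
Row (1,0,0) is a counterexample, so the formula is not equivalent to F.

No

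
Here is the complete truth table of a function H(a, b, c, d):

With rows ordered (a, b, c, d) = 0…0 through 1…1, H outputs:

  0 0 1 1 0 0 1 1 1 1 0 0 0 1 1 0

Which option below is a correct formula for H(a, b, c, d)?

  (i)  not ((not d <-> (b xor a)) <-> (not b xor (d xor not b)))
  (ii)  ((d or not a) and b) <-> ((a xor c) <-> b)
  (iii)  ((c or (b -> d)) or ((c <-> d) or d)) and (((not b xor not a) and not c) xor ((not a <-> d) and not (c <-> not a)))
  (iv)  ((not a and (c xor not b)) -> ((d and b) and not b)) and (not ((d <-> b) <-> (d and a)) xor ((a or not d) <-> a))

(i): at (0,0,1,0) it gives 0, but H = 1 — eliminated.
(iii): at (0,0,0,1) it gives 1, but H = 0 — eliminated.
(iv): at (0,1,1,0) it gives 0, but H = 1 — eliminated.
That leaves (ii). Evaluating it on every row reproduces the table of H exactly.

ii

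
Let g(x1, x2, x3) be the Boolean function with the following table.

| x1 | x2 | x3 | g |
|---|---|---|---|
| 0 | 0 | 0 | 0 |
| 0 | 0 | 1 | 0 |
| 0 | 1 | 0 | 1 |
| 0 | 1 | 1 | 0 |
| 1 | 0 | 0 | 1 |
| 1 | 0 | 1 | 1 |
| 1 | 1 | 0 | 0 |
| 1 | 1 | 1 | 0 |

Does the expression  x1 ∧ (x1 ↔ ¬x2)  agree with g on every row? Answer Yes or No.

Evaluate x1 ∧ (x1 ↔ ¬x2) on each row and compare to g:
  x1=0, x2=0, x3=0: formula gives 0, g = 0 ✓
  x1=0, x2=0, x3=1: formula gives 0, g = 0 ✓
  x1=0, x2=1, x3=0: formula gives 0, but g = 1 ✗
A single disagreement suffices: at (0,1,0) they differ, so the formula does not compute g.

No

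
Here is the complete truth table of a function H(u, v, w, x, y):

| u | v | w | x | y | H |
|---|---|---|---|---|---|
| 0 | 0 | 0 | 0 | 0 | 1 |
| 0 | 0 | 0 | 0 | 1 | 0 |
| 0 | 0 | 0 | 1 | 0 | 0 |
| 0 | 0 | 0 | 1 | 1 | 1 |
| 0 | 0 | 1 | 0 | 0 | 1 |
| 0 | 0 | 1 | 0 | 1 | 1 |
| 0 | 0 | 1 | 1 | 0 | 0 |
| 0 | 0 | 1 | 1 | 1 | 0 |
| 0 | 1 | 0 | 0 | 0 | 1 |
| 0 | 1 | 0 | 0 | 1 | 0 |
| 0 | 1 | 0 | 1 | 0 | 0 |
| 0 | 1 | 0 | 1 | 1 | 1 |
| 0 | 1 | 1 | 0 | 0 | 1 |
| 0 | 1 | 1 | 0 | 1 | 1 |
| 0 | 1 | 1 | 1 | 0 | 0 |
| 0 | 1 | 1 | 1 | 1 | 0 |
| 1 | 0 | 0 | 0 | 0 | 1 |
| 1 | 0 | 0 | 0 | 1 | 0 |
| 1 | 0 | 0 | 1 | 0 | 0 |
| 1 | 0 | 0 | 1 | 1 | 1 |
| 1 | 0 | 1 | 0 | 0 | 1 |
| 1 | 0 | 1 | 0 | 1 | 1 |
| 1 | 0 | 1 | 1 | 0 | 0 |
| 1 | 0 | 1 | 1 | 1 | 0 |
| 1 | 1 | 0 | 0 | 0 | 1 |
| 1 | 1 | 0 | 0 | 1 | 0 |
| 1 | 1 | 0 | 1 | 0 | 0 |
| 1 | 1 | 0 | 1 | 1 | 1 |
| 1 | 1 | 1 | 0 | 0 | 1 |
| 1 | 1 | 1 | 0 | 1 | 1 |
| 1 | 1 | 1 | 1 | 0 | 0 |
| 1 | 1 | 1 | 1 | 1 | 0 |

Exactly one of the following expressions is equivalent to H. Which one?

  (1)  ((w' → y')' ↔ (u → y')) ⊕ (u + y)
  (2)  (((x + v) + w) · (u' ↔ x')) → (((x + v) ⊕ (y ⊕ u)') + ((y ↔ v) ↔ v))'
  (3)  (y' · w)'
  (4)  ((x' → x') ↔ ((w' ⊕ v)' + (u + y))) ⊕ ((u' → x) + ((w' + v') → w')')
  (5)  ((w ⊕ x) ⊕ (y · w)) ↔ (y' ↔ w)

(1) fails at (0,0,0,0,0): the formula yields 0, H is 1.
(2) fails at (0,0,0,0,1): the formula yields 1, H is 0.
(3) fails at (0,0,0,0,1): the formula yields 1, H is 0.
(4) fails at (0,0,0,0,0): the formula yields 0, H is 1.
Only (5) survives; checking it on all 32 rows confirms it matches H.

5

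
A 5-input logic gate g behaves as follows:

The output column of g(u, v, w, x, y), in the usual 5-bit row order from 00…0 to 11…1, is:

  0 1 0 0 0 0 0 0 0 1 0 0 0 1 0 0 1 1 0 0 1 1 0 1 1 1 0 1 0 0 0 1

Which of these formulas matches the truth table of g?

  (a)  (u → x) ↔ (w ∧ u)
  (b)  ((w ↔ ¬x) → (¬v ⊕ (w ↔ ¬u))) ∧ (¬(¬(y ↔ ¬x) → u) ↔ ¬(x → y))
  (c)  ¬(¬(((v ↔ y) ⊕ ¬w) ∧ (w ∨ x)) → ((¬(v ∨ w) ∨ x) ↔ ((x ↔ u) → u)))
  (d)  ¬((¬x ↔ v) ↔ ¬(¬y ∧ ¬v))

b

(a) disagrees with g on (0,0,0,0,1) (formula → 0, table → 1); rule it out.
(c) disagrees with g on (0,0,0,0,0) (formula → 1, table → 0); rule it out.
(d) disagrees with g on (0,0,0,1,0) (formula → 1, table → 0); rule it out.
(b) is the remaining candidate, and it agrees with g on all 32 inputs.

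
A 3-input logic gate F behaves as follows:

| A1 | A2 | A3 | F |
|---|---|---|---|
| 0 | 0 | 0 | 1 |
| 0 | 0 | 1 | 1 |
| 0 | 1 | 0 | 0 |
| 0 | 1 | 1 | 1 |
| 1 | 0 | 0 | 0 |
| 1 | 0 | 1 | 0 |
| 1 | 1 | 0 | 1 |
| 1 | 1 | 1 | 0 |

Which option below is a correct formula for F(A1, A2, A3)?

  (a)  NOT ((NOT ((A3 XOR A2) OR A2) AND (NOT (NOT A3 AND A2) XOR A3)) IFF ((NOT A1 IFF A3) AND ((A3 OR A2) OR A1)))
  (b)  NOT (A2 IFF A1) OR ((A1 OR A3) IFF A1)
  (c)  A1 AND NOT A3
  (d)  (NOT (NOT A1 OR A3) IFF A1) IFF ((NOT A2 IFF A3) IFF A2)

a

(b): at (0,0,1) it gives 0, but F = 1 — eliminated.
(c): at (0,0,0) it gives 0, but F = 1 — eliminated.
(d): at (0,0,1) it gives 0, but F = 1 — eliminated.
Only (a) survives; checking it on all 8 rows confirms it matches F.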